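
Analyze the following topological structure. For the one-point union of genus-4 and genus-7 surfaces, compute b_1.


For a wedge: H_1(A v B) = H_1(A) + H_1(B).
b_1(Sigma_4) = 8, b_1(Sigma_7) = 14.
b_1 = 8 + 14 = 22

22


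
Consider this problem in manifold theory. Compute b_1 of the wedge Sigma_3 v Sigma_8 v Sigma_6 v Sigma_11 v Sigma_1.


For a wedge X v Y: reduced H_k(X v Y) = H_k(X) + H_k(Y).
Each Sigma_g contributes b_1 = 2g.
b_1 = 6 + 16 + 12 + 22 + 2 = 58

58


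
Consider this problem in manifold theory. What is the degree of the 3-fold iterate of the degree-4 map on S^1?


deg(f) = 4. Degree is multiplicative: deg(f^3) = (deg f)^3.
deg(f^3) = (4)^3 = 64

64


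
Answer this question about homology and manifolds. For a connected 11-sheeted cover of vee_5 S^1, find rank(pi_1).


Nielsen-Schreier: an index-n subgroup of F_r is free of rank 1 + n(r-1).
Equivalently: chi(cover) = n*chi(base); chi(vee_r S^1) = 1 - 5 = -4.
chi(E) = 11*(-4) = -44; rank = 1 - chi(E) = 1 - (-44) = 45.
rank = 1 + 11*(5-1) = 1 + 44 = 45

45


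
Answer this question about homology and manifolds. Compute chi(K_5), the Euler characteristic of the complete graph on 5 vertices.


K_5: V = 5, E = C(5,2) = 10.
chi = V - E = 5 - 10 = -5

-5


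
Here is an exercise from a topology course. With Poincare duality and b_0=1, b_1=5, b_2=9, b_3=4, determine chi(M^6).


By Poincare duality b_k = b_{6-k}, so full Betti numbers: b_0=1, b_1=5, b_2=9, b_3=4, b_4=9, b_5=5, b_6=1.
chi = sum (-1)^k b_k = 6

6


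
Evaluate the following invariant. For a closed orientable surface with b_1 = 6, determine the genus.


For a closed orientable surface: b_1 = 2g.
6 = 2g
g = 6 / 2 = 3

3


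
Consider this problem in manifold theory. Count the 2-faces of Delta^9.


Delta^9 has 9+1 vertices. A 2-face is a choice of 2+1 vertices.
f_2 = C(9+1, 2+1) = C(10,3) = 120

120


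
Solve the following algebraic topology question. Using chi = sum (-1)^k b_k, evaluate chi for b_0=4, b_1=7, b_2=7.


chi = sum_k (-1)^k b_k.
= (4) + (-7) + (7)
= 4

4


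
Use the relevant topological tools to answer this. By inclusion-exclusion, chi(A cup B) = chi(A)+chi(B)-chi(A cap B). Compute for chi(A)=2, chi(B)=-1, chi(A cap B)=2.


chi(A cup B) = chi(A) + chi(B) - chi(A cap B)
= 2 + (-1) - (2)
= -1

-1


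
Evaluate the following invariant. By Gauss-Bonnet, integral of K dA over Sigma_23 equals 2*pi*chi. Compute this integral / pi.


Gauss-Bonnet: integral K dA = 2*pi*chi(M).
chi(Sigma_23) = 2 - 2*23 = -44.
(integral K dA)/pi = 2*chi = 2*(-44) = -88

-88


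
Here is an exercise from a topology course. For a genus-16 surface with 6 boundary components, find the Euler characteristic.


For a compact orientable surface with genus g and b boundary components: chi = 2 - 2g - b.
chi = 2 - 2*16 - 6 = 2 - 32 - 6 = -36

-36


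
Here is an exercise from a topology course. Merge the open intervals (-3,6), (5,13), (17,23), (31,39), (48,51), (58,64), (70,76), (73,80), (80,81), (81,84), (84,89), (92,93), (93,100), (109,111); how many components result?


Sort and merge overlapping open intervals.
Merged: (-3,13), (17,23), (31,39), (48,51), (58,64), (70,80), (80,81), (81,84), (84,89), (92,93), (93,100), (109,111).
Number of components = 12

12


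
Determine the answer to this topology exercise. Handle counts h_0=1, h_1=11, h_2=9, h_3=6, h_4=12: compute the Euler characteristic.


Handles of index k contribute (-1)^k to chi (same as CW cells).
chi = (1) + (-11) + (9) + (-6) + (12) = 5

5


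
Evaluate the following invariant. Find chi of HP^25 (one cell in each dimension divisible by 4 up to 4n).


HP^25 has one cell in each dimension 0, 4, ..., 4*25 (25+1 cells, all even-dim).
chi = 25 + 1 = 26

26


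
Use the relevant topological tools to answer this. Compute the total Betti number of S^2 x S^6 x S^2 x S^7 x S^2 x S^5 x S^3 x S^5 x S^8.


Total Betti number is multiplicative under products.
Each S^d (d>=1) has total Betti number 2.
There are 9 sphere factors.
Total = 2^9 = 512

512


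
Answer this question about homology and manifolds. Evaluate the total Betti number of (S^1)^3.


b_k(T^3) = C(3,k), so the sum over k is sum_k C(3,k) = 2^3.
Total = 2^3 = 8

8


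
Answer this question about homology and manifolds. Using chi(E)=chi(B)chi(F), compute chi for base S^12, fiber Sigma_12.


chi(S^12) = 2 (n even), chi(Sigma_12) = 2 - 2*12 = -22.
chi(E) = 2 * (-22) = -44

-44


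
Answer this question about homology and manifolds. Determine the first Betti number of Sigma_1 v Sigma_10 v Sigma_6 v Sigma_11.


For a wedge X v Y: reduced H_k(X v Y) = H_k(X) + H_k(Y).
Each Sigma_g contributes b_1 = 2g.
b_1 = 2 + 20 + 12 + 22 = 56

56


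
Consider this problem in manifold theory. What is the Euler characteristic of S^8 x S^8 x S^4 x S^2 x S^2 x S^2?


chi is multiplicative: chi(X x Y) = chi(X) chi(Y).
Each even-dim sphere has chi = 2. There are 6 factors.
chi = 2^6 = 64

64


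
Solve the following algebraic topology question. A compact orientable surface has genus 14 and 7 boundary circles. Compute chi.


For a compact orientable surface with genus g and b boundary components: chi = 2 - 2g - b.
chi = 2 - 2*14 - 7 = 2 - 28 - 7 = -33

-33


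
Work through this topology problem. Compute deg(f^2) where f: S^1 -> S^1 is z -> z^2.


deg(f) = 2. Degree is multiplicative: deg(f^2) = (deg f)^2.
deg(f^2) = (2)^2 = 4

4


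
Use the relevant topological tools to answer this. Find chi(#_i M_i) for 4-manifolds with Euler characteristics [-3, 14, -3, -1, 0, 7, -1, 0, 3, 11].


For n-manifolds: chi(A#B) = chi(A) + chi(B) - chi(S^4).
chi(S^4) = 1 + (-1)^4 = 2.
chi(#) = (sum chi_i) - (10-1)*chi(S^4) = 27 - 9*2 = 9

9


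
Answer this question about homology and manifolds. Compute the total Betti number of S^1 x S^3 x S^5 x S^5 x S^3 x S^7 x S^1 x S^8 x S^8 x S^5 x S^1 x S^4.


Total Betti number is multiplicative under products.
Each S^d (d>=1) has total Betti number 2.
There are 12 sphere factors.
Total = 2^12 = 4096

4096


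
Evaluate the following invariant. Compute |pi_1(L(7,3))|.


pi_1(L(p,q)) = Z/pZ for any q coprime to p.
|pi_1(L(7,3))| = 7

7


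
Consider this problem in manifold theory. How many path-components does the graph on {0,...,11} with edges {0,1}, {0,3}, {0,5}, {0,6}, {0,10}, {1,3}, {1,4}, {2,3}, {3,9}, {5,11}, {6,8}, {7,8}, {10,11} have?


Run DFS/union-find over 12 vertices.
V = 12, E = 13.
Number of components = 1

1


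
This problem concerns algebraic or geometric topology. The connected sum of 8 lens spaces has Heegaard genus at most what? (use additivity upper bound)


Heegaard genus satisfies g(A#B) <= g(A) + g(B).
Each lens space has g = 1.
Upper bound: 8 * 1 = 8

8


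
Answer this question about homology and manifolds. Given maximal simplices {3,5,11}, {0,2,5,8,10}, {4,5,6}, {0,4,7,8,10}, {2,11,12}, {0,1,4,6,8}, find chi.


Enumerate all faces; f-vector: f_0=12, f_1=32, f_2=31, f_3=15, f_4=3.
chi = sum (-1)^k f_k = -1

-1


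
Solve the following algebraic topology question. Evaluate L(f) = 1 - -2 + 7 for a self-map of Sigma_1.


L(f) = tr(f_0*) - tr(f_1*) + tr(f_2*).
= 1 - (-2) + (7)
= 10

10


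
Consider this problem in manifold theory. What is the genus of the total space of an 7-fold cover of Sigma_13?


For an n-sheeted cover: chi(E) = n * chi(B).
chi(Sigma_13) = 2 - 2*13 = -24.
chi(E) = 7 * (-24) = -168.
genus(E) = (2 - chi(E))/2 = (2 - (-168))/2 = 170/2 = 85

85


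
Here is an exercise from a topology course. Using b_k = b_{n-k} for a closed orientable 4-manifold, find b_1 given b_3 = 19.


Poincare duality for closed orientable n-manifolds: b_k = b_{n-k}.
Here n = 4, so b_1 = b_3 = 19

19


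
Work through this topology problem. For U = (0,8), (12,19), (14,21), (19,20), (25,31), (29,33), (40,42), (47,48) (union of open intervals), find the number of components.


Sort and merge overlapping open intervals.
Merged: (0,8), (12,21), (25,33), (40,42), (47,48).
Number of components = 5

5


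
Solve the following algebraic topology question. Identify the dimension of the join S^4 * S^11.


Join of spheres: S^m * S^n = S^{m+n+1}.
dim = 4 + 11 + 1 = 16

16


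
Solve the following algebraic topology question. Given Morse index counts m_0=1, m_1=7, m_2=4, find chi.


Morse theory: chi(M) = sum_k (-1)^k m_k where m_k = #(index-k critical points).
= (1) + (-7) + (4) = -2

-2


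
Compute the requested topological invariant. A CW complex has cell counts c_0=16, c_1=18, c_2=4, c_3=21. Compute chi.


chi = sum_k (-1)^k c_k.
= (-1)^0*16 + (-1)^1*18 + (-1)^2*4 + (-1)^3*21
= (16) + (-18) + (4) + (-21)
= -19

-19


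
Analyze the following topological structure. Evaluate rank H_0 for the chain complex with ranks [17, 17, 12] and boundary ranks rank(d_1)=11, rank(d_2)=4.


rank H_k = rank(ker d_k) - rank(im d_{k+1}).
rank(ker d_0) = rank(C_0) - rank(d_0) = 17 - 0 = 17.
rank(im d_{0+1}) = 11.
rank H_0 = 17 - 11 = 6

6


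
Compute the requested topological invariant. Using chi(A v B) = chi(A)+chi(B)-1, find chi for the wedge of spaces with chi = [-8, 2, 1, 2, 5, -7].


chi(A v B) = chi(A) + chi(B) - 1 (one point identified).
For 6 spaces: chi = (sum chi_i) - (6 - 1).
sum = -5; chi = -5 - 5 = -10

-10


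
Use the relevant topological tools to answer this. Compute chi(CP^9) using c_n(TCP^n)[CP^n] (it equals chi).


For any closed oriented manifold, <e(TM),[M]> = chi(M).
chi(CP^9) = 9+1 = 10

10


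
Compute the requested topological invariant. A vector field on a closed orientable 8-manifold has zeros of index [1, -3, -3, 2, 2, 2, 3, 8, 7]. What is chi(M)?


Poincare-Hopf: chi(M) = sum of indices of zeros.
chi = (1) + (-3) + (-3) + (2) + (2) + (2) + (3) + (8) + (7) = 19

19


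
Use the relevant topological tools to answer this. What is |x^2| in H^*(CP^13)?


|x| = 2 in H^*(CP^n).
|x^2| = 2 * |x| = 2 * 2 = 4

4


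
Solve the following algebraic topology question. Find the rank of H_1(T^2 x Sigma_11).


pi_1(A x B) = pi_1(A) x pi_1(B); rank of abelianization = b_1.
b_1(T^2) = 2, b_1(Sigma_11) = 2*11 = 22.
b_1(product) = 2 + 22 = 24

24


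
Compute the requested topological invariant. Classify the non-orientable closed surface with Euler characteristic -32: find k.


chi = 2 - k for closed non-orientable surfaces with k crosscaps.
-32 = 2 - k
k = 2 - (-32) = 34

34


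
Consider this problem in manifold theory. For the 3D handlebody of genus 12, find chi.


A genus-g handlebody deformation retracts to a wedge of g circles.
chi(vee_g S^1) = 1 - g.
chi(H_12) = 1 - 12 = -11

-11


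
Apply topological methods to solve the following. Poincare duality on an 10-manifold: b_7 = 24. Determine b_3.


Poincare duality for closed orientable n-manifolds: b_k = b_{n-k}.
Here n = 10, so b_3 = b_7 = 24

24


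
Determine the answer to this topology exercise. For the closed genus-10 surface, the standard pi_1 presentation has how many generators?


Standard presentation: pi_1(Sigma_g) = <a_1,b_1,...,a_g,b_g | [a_1,b_1]...[a_g,b_g] = 1>.
Number of generators = 2g = 2*10 = 20

20


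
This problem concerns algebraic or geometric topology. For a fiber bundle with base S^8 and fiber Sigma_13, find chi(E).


chi(S^8) = 2 (n even), chi(Sigma_13) = 2 - 2*13 = -24.
chi(E) = 2 * (-24) = -48

-48


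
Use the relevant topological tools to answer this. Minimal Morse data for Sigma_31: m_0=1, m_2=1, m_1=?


A perfect Morse function has m_k = b_k.
For Sigma_31: b_0=1, b_1=2g=62, b_2=1.
Saddles m_1 = 2g = 62

62


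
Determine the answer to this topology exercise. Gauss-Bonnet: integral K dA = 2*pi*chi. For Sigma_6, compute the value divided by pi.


Gauss-Bonnet: integral K dA = 2*pi*chi(M).
chi(Sigma_6) = 2 - 2*6 = -10.
(integral K dA)/pi = 2*chi = 2*(-10) = -20

-20


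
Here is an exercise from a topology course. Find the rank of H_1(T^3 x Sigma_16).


pi_1(A x B) = pi_1(A) x pi_1(B); rank of abelianization = b_1.
b_1(T^3) = 3, b_1(Sigma_16) = 2*16 = 32.
b_1(product) = 3 + 32 = 35

35


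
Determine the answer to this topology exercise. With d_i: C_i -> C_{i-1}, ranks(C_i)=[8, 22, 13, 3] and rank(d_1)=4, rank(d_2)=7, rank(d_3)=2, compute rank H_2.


rank H_k = rank(ker d_k) - rank(im d_{k+1}).
rank(ker d_2) = rank(C_2) - rank(d_2) = 13 - 7 = 6.
rank(im d_{2+1}) = 2.
rank H_2 = 6 - 2 = 4

4


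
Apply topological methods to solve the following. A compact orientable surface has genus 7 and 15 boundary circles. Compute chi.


For a compact orientable surface with genus g and b boundary components: chi = 2 - 2g - b.
chi = 2 - 2*7 - 15 = 2 - 14 - 15 = -27

-27


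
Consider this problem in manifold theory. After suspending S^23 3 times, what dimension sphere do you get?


Each suspension raises dimension by 1: Sigma S^n = S^{n+1}.
Sigma^3 S^23 = S^{23+3} = S^26

26


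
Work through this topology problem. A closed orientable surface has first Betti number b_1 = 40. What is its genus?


For a closed orientable surface: b_1 = 2g.
40 = 2g
g = 40 / 2 = 20

20


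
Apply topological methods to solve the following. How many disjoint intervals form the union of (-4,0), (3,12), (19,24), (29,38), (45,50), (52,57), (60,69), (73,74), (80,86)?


Sort and merge overlapping open intervals.
Merged: (-4,0), (3,12), (19,24), (29,38), (45,50), (52,57), (60,69), (73,74), (80,86).
Number of components = 9

9


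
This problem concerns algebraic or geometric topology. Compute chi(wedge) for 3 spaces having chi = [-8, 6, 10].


chi(A v B) = chi(A) + chi(B) - 1 (one point identified).
For 3 spaces: chi = (sum chi_i) - (3 - 1).
sum = 8; chi = 8 - 2 = 6

6


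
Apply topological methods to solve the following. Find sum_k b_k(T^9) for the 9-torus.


b_k(T^9) = C(9,k), so the sum over k is sum_k C(9,k) = 2^9.
Total = 2^9 = 512

512


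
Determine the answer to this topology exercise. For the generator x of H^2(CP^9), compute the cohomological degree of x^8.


|x| = 2 in H^*(CP^n).
|x^8| = 8 * |x| = 8 * 2 = 16

16


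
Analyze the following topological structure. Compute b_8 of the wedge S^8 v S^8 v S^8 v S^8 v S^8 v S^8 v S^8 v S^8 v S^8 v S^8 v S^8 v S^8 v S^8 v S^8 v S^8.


For a wedge of spheres, H_k (k>0) is free on one generator per sphere of dimension k.
Spheres of dimension 8: count = 15.
b_8 = 15

15


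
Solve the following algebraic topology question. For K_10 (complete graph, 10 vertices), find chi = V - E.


K_10: V = 10, E = C(10,2) = 45.
chi = V - E = 10 - 45 = -35

-35


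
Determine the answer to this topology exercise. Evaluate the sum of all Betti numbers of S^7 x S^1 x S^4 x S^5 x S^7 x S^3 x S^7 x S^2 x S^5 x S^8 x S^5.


Total Betti number is multiplicative under products.
Each S^d (d>=1) has total Betti number 2.
There are 11 sphere factors.
Total = 2^11 = 2048

2048


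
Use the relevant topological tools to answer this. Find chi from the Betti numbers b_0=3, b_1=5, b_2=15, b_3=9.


chi = sum_k (-1)^k b_k.
= (3) + (-5) + (15) + (-9)
= 4

4


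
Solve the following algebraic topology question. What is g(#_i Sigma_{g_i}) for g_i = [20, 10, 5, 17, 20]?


Genus is additive under connected sum of orientable surfaces.
g = 20 + 10 + 5 + 17 + 20 = 72

72


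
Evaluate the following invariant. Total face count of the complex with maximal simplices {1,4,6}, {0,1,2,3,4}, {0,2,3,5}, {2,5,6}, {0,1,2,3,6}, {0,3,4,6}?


Each maximal simplex on m vertices has 2^m - 1 nonempty faces.
Take the union (dedupe shared faces).
Total distinct faces = 62

62


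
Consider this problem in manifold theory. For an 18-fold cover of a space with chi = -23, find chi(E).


For a finite covering: chi(E) = (number of sheets) * chi(B).
chi(E) = 18 * (-23) = -414

-414


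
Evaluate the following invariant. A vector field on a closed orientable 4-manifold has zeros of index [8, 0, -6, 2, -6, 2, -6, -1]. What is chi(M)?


Poincare-Hopf: chi(M) = sum of indices of zeros.
chi = (8) + (0) + (-6) + (2) + (-6) + (2) + (-6) + (-1) = -7

-7


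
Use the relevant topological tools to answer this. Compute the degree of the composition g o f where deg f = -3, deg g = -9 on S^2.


Degree is multiplicative under composition: deg(g o f) = deg(g) * deg(f).
= -9 * -3 = 27

27


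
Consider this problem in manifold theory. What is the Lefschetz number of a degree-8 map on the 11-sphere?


On S^11: L(f) = tr(f_0*) + (-1)^11 tr(f_11*) = 1 + (-1)^11 * deg(f).
L(f) = 1 + (-1)^11 * 8 = 1 + -8 = -7

-7


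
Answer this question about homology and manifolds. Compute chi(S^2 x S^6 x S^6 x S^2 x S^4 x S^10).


chi is multiplicative: chi(X x Y) = chi(X) chi(Y).
Each even-dim sphere has chi = 2. There are 6 factors.
chi = 2^6 = 64

64


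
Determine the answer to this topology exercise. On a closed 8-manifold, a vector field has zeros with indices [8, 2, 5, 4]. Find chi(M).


Poincare-Hopf: chi(M) = sum of indices of zeros.
chi = (8) + (2) + (5) + (4) = 19

19


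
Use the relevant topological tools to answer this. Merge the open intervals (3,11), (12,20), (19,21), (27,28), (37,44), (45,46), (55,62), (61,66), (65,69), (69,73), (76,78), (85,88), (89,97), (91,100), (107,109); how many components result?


Sort and merge overlapping open intervals.
Merged: (3,11), (12,21), (27,28), (37,44), (45,46), (55,69), (69,73), (76,78), (85,88), (89,100), (107,109).
Number of components = 11

11


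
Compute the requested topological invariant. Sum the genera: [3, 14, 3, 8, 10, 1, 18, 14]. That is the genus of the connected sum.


Genus is additive under connected sum of orientable surfaces.
g = 3 + 14 + 3 + 8 + 10 + 1 + 18 + 14 = 71

71


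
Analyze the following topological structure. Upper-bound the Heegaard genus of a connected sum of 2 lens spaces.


Heegaard genus satisfies g(A#B) <= g(A) + g(B).
Each lens space has g = 1.
Upper bound: 2 * 1 = 2

2


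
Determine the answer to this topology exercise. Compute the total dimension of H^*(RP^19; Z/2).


H^k(RP^19; Z/2) = Z/2 for each 0 <= k <= 19.
Total dimension = 19 + 1 = 20

20


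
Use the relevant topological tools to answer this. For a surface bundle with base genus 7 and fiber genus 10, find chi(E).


For a fiber bundle F -> E -> B (with CW structure): chi(E) = chi(B) * chi(F).
chi(Sigma_7) = -12, chi(Sigma_10) = -18.
chi(E) = (-12) * (-18) = 216

216


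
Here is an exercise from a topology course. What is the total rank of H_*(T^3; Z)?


b_k(T^3) = C(3,k), so the sum over k is sum_k C(3,k) = 2^3.
Total = 2^3 = 8

8


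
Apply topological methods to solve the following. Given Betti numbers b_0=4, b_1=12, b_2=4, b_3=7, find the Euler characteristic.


chi = sum_k (-1)^k b_k.
= (4) + (-12) + (4) + (-7)
= -11

-11


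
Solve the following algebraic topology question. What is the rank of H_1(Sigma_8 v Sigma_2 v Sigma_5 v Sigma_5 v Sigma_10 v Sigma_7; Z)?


For a wedge X v Y: reduced H_k(X v Y) = H_k(X) + H_k(Y).
Each Sigma_g contributes b_1 = 2g.
b_1 = 16 + 4 + 10 + 10 + 20 + 14 = 74

74


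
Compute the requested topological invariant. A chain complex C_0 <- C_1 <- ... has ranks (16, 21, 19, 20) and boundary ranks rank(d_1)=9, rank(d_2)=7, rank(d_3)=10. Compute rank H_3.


rank H_k = rank(ker d_k) - rank(im d_{k+1}).
rank(ker d_3) = rank(C_3) - rank(d_3) = 20 - 10 = 10.
rank(im d_{3+1}) = 0.
rank H_3 = 10 - 0 = 10

10


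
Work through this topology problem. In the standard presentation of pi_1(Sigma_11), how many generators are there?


Standard presentation: pi_1(Sigma_g) = <a_1,b_1,...,a_g,b_g | [a_1,b_1]...[a_g,b_g] = 1>.
Number of generators = 2g = 2*11 = 22

22


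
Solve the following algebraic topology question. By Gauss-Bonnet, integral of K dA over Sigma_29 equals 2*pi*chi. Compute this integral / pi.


Gauss-Bonnet: integral K dA = 2*pi*chi(M).
chi(Sigma_29) = 2 - 2*29 = -56.
(integral K dA)/pi = 2*chi = 2*(-56) = -112

-112


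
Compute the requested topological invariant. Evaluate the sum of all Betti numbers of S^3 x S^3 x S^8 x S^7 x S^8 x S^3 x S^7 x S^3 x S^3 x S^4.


Total Betti number is multiplicative under products.
Each S^d (d>=1) has total Betti number 2.
There are 10 sphere factors.
Total = 2^10 = 1024

1024


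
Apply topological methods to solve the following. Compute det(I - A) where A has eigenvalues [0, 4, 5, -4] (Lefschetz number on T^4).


For a torus self-map: L(f) = det(I - A) where A acts on H_1.
L(f) = (1-0) * (1-4) * (1-5) * (1--4) = 1 * -3 * -4 * 5 = 60

60


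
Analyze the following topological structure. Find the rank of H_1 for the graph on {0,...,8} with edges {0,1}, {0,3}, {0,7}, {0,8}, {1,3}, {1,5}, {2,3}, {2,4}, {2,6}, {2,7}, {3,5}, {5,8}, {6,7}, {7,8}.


b_1 = E - V + (number of components).
E = 14, V = 9, components = 1.
b_1 = 14 - 9 + 1 = 6

6


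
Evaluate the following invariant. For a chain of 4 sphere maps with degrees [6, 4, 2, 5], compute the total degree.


Degree is multiplicative: deg(composition) = product of degrees.
= (6) * (4) * (2) * (5) = 240

240


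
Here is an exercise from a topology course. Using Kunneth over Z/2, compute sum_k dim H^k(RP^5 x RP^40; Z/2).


dim H^*(RP^n; Z/2) = n+1 (one Z/2 in each degree 0..n).
Total Betti number is multiplicative.
Total = (5+1) * (40+1) = 6 * 41 = 246

246


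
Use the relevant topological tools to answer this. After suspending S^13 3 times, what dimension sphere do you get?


Each suspension raises dimension by 1: Sigma S^n = S^{n+1}.
Sigma^3 S^13 = S^{13+3} = S^16

16


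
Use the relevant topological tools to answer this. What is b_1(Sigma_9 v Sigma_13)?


For a wedge: H_1(A v B) = H_1(A) + H_1(B).
b_1(Sigma_9) = 18, b_1(Sigma_13) = 26.
b_1 = 18 + 26 = 44

44


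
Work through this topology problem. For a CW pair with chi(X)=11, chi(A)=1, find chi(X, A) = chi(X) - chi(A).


Relative Euler characteristic: chi(X, A) = chi(X) - chi(A).
= 11 - (1) = 10

10


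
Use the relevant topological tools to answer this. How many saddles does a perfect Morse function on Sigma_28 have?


A perfect Morse function has m_k = b_k.
For Sigma_28: b_0=1, b_1=2g=56, b_2=1.
Saddles m_1 = 2g = 56

56


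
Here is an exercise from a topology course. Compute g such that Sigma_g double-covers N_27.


chi(N_27) = 2 - 27 = -25.
Double cover: chi(Sigma_g) = 2 * chi(N_27) = 2*(-25) = -50.
2 - 2g = -50, so g = (2 - (-50))/2 = 52/2 = 26

26


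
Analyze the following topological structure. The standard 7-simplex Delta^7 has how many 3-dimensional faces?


Delta^7 has 7+1 vertices. A 3-face is a choice of 3+1 vertices.
f_3 = C(7+1, 3+1) = C(8,4) = 70

70


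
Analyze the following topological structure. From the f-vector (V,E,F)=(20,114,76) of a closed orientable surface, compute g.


chi = V - E + F = 20 - 114 + 76 = -18
For orientable closed surface: chi = 2 - 2g, so g = (2 - chi)/2.
g = (2 - (-18)) / 2 = 20 / 2 = 10

10


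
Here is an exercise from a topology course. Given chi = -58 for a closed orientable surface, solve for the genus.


chi = 2 - 2g for closed orientable surfaces.
-58 = 2 - 2g
2g = 2 - (-58) = 60
g = 30

30


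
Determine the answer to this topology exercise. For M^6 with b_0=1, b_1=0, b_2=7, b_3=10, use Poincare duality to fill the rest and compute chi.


By Poincare duality b_k = b_{6-k}, so full Betti numbers: b_0=1, b_1=0, b_2=7, b_3=10, b_4=7, b_5=0, b_6=1.
chi = sum (-1)^k b_k = 6

6


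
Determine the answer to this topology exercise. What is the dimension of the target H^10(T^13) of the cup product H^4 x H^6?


Cup product: H^p x H^q -> H^{p+q}; here p+q = 4+6 = 10.
rank H^k(T^n) = C(n,k).
C(13,10) = 286

286


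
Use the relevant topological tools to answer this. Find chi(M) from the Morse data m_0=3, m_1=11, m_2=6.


Morse theory: chi(M) = sum_k (-1)^k m_k where m_k = #(index-k critical points).
= (3) + (-11) + (6) = -2

-2


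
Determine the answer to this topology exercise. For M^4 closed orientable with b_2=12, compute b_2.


Poincare duality for closed orientable n-manifolds: b_k = b_{n-k}.
Here n = 4, so b_2 = b_2 = 12

12


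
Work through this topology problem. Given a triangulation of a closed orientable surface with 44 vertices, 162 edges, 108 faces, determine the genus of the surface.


chi = V - E + F = 44 - 162 + 108 = -10
For orientable closed surface: chi = 2 - 2g, so g = (2 - chi)/2.
g = (2 - (-10)) / 2 = 12 / 2 = 6

6


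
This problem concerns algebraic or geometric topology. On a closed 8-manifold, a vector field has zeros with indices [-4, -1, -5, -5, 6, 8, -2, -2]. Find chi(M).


Poincare-Hopf: chi(M) = sum of indices of zeros.
chi = (-4) + (-1) + (-5) + (-5) + (6) + (8) + (-2) + (-2) = -5

-5


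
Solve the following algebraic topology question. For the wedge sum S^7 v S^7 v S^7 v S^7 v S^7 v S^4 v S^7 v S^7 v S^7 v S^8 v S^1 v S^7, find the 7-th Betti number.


For a wedge of spheres, H_k (k>0) is free on one generator per sphere of dimension k.
Spheres of dimension 7: count = 9.
b_7 = 9

9


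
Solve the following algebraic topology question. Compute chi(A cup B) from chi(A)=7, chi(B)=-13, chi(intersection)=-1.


chi(A cup B) = chi(A) + chi(B) - chi(A cap B)
= 7 + (-13) - (-1)
= -5

-5


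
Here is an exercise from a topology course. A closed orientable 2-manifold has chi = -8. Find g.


chi = 2 - 2g for closed orientable surfaces.
-8 = 2 - 2g
2g = 2 - (-8) = 10
g = 5

5


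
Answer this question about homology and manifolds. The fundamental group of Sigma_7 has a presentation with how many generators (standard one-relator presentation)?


Standard presentation: pi_1(Sigma_g) = <a_1,b_1,...,a_g,b_g | [a_1,b_1]...[a_g,b_g] = 1>.
Number of generators = 2g = 2*7 = 14

14


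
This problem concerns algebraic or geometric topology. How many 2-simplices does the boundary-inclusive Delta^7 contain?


Delta^7 has 7+1 vertices. A 2-face is a choice of 2+1 vertices.
f_2 = C(7+1, 2+1) = C(8,3) = 56

56


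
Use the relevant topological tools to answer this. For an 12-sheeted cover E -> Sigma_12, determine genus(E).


For an n-sheeted cover: chi(E) = n * chi(B).
chi(Sigma_12) = 2 - 2*12 = -22.
chi(E) = 12 * (-22) = -264.
genus(E) = (2 - chi(E))/2 = (2 - (-264))/2 = 266/2 = 133

133


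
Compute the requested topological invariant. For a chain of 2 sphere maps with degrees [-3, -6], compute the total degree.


Degree is multiplicative: deg(composition) = product of degrees.
= (-3) * (-6) = 18

18


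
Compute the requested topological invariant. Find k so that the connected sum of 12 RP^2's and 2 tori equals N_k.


Since a >= 1, the sum is non-orientable; each T^2 can be replaced by RP^2 # RP^2 (since T^2#RP^2 = 3RP^2).
Total crosscaps k = 12 + 2*2 = 16.
Check via chi: chi = 12*1 + 2*0 - (12+2-1)*2 = -14 = 2 - k = -14. Consistent.

16


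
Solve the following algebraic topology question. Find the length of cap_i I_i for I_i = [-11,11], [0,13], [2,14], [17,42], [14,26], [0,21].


Intersection = [max(a_i), min(b_i)] = [17, 11].
Since 17 > 11, the intersection is empty.
Length = 0

0


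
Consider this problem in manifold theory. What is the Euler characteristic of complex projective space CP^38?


CP^38 has one cell in each even dimension 0, 2, ..., 2*38 (38+1 cells total).
All cells are even-dimensional, so chi = number of cells.
chi = 38 + 1 = 39

39


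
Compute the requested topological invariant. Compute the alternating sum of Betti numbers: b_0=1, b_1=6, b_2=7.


chi = sum_k (-1)^k b_k.
= (1) + (-6) + (7)
= 2

2


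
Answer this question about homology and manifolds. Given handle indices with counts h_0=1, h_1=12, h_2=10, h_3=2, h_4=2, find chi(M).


Handles of index k contribute (-1)^k to chi (same as CW cells).
chi = (1) + (-12) + (10) + (-2) + (2) = -1

-1


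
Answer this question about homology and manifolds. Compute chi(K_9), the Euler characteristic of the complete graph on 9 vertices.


K_9: V = 9, E = C(9,2) = 36.
chi = V - E = 9 - 36 = -27

-27


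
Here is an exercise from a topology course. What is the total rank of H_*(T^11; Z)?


b_k(T^11) = C(11,k), so the sum over k is sum_k C(11,k) = 2^11.
Total = 2^11 = 2048

2048


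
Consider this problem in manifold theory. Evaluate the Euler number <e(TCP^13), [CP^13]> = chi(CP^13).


For any closed oriented manifold, <e(TM),[M]> = chi(M).
chi(CP^13) = 13+1 = 14

14


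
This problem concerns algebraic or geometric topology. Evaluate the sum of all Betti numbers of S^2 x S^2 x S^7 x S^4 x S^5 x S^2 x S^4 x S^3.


Total Betti number is multiplicative under products.
Each S^d (d>=1) has total Betti number 2.
There are 8 sphere factors.
Total = 2^8 = 256

256


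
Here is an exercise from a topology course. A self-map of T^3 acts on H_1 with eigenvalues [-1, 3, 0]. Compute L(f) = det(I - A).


For a torus self-map: L(f) = det(I - A) where A acts on H_1.
L(f) = (1--1) * (1-3) * (1-0) = 2 * -2 * 1 = -4

-4


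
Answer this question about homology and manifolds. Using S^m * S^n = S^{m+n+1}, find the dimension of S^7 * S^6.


Join of spheres: S^m * S^n = S^{m+n+1}.
dim = 7 + 6 + 1 = 14

14


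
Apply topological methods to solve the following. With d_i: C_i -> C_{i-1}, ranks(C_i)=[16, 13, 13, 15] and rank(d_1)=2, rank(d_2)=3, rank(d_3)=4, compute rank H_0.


rank H_k = rank(ker d_k) - rank(im d_{k+1}).
rank(ker d_0) = rank(C_0) - rank(d_0) = 16 - 0 = 16.
rank(im d_{0+1}) = 2.
rank H_0 = 16 - 2 = 14

14


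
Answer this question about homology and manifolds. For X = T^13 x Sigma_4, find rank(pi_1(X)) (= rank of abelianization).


pi_1(A x B) = pi_1(A) x pi_1(B); rank of abelianization = b_1.
b_1(T^13) = 13, b_1(Sigma_4) = 2*4 = 8.
b_1(product) = 13 + 8 = 21

21


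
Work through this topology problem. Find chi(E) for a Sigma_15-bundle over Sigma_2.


For a fiber bundle F -> E -> B (with CW structure): chi(E) = chi(B) * chi(F).
chi(Sigma_2) = -2, chi(Sigma_15) = -28.
chi(E) = (-2) * (-28) = 56

56


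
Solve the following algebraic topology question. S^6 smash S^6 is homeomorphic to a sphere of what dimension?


S^m ^ S^n = S^{m+n}.
k = 6 + 6 = 12

12


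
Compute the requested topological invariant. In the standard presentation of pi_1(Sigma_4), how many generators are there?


Standard presentation: pi_1(Sigma_g) = <a_1,b_1,...,a_g,b_g | [a_1,b_1]...[a_g,b_g] = 1>.
Number of generators = 2g = 2*4 = 8

8


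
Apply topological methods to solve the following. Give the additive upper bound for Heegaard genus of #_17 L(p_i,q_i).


Heegaard genus satisfies g(A#B) <= g(A) + g(B).
Each lens space has g = 1.
Upper bound: 17 * 1 = 17

17


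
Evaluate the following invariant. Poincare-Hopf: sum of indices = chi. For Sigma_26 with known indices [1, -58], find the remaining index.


Poincare-Hopf: sum of indices = chi(M).
chi(Sigma_26) = 2 - 2*26 = -50.
Sum of known indices = -57.
x = chi - (sum known) = -50 - (-57) = 7

7


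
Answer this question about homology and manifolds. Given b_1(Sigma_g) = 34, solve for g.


For a closed orientable surface: b_1 = 2g.
34 = 2g
g = 34 / 2 = 17

17


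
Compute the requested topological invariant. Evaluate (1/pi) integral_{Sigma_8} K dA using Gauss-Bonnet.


Gauss-Bonnet: integral K dA = 2*pi*chi(M).
chi(Sigma_8) = 2 - 2*8 = -14.
(integral K dA)/pi = 2*chi = 2*(-14) = -28

-28


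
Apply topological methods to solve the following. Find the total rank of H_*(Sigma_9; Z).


For Sigma_9: b_0 = 1, b_1 = 2g = 18, b_2 = 1.
Total = 1 + 18 + 1 = 20

20


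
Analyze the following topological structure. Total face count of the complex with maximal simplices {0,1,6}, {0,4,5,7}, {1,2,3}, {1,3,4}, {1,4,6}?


Each maximal simplex on m vertices has 2^m - 1 nonempty faces.
Take the union (dedupe shared faces).
Total distinct faces = 32

32


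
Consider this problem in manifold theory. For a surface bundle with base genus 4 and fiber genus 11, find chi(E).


For a fiber bundle F -> E -> B (with CW structure): chi(E) = chi(B) * chi(F).
chi(Sigma_4) = -6, chi(Sigma_11) = -20.
chi(E) = (-6) * (-20) = 120

120


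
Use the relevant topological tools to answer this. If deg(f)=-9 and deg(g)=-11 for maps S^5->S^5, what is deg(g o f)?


Degree is multiplicative under composition: deg(g o f) = deg(g) * deg(f).
= -11 * -9 = 99

99


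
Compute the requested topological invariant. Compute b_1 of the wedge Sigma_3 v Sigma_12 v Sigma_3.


For a wedge X v Y: reduced H_k(X v Y) = H_k(X) + H_k(Y).
Each Sigma_g contributes b_1 = 2g.
b_1 = 6 + 24 + 6 = 36

36


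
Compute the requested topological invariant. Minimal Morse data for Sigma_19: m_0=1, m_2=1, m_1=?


A perfect Morse function has m_k = b_k.
For Sigma_19: b_0=1, b_1=2g=38, b_2=1.
Saddles m_1 = 2g = 38

38


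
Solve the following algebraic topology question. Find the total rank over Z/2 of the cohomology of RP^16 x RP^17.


dim H^*(RP^n; Z/2) = n+1 (one Z/2 in each degree 0..n).
Total Betti number is multiplicative.
Total = (16+1) * (17+1) = 17 * 18 = 306

306


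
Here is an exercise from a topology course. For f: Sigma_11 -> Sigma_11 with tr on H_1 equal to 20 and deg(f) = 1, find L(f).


L(f) = tr(f_0*) - tr(f_1*) + tr(f_2*).
= 1 - (20) + (1)
= -18

-18


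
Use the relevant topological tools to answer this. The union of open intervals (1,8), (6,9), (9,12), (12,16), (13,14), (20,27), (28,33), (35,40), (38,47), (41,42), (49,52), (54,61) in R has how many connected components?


Sort and merge overlapping open intervals.
Merged: (1,9), (9,12), (12,16), (20,27), (28,33), (35,47), (49,52), (54,61).
Number of components = 8

8


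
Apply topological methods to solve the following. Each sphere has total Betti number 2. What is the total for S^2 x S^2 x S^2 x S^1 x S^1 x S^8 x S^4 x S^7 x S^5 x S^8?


Total Betti number is multiplicative under products.
Each S^d (d>=1) has total Betti number 2.
There are 10 sphere factors.
Total = 2^10 = 1024

1024


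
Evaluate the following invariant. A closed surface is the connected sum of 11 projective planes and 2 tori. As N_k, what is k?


Since a >= 1, the sum is non-orientable; each T^2 can be replaced by RP^2 # RP^2 (since T^2#RP^2 = 3RP^2).
Total crosscaps k = 11 + 2*2 = 15.
Check via chi: chi = 11*1 + 2*0 - (11+2-1)*2 = -13 = 2 - k = -13. Consistent.

15


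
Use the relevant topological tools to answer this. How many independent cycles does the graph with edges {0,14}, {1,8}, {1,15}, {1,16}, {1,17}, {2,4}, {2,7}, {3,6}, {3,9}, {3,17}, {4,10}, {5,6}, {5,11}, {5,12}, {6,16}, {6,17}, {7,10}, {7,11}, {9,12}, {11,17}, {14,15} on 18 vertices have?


b_1 = E - V + (number of components).
E = 21, V = 18, components = 2.
b_1 = 21 - 18 + 2 = 5

5


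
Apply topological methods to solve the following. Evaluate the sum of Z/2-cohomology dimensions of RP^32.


H^k(RP^32; Z/2) = Z/2 for each 0 <= k <= 32.
Total dimension = 32 + 1 = 33

33


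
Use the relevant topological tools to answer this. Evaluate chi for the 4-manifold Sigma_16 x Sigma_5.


chi(Sigma_16) = 2 - 2*16 = -30
chi(Sigma_5) = 2 - 2*5 = -8
chi(product) = (-30) * (-8) = 240

240


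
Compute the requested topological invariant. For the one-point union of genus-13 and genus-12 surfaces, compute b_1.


For a wedge: H_1(A v B) = H_1(A) + H_1(B).
b_1(Sigma_13) = 26, b_1(Sigma_12) = 24.
b_1 = 26 + 24 = 50

50


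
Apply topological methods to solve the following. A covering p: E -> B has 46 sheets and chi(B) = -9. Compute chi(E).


For a finite covering: chi(E) = (number of sheets) * chi(B).
chi(E) = 46 * (-9) = -414

-414


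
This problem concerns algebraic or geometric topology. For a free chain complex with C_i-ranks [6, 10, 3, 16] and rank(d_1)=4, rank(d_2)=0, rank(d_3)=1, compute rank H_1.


rank H_k = rank(ker d_k) - rank(im d_{k+1}).
rank(ker d_1) = rank(C_1) - rank(d_1) = 10 - 4 = 6.
rank(im d_{1+1}) = 0.
rank H_1 = 6 - 0 = 6

6


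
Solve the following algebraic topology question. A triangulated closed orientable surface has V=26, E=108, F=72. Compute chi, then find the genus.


chi = V - E + F = 26 - 108 + 72 = -10
For orientable closed surface: chi = 2 - 2g, so g = (2 - chi)/2.
g = (2 - (-10)) / 2 = 12 / 2 = 6

6


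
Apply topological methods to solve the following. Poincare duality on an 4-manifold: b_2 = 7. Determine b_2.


Poincare duality for closed orientable n-manifolds: b_k = b_{n-k}.
Here n = 4, so b_2 = b_2 = 7

7


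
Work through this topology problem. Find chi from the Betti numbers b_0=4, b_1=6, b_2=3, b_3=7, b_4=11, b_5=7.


chi = sum_k (-1)^k b_k.
= (4) + (-6) + (3) + (-7) + (11) + (-7)
= -2

-2


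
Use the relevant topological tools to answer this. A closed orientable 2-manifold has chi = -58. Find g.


chi = 2 - 2g for closed orientable surfaces.
-58 = 2 - 2g
2g = 2 - (-58) = 60
g = 30

30


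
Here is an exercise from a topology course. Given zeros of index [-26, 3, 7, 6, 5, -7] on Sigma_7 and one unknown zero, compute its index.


Poincare-Hopf: sum of indices = chi(M).
chi(Sigma_7) = 2 - 2*7 = -12.
Sum of known indices = -12.
x = chi - (sum known) = -12 - (-12) = 0

0


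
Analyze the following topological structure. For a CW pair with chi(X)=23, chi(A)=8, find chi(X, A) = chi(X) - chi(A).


Relative Euler characteristic: chi(X, A) = chi(X) - chi(A).
= 23 - (8) = 15

15


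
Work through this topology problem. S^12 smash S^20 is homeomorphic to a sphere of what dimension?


S^m ^ S^n = S^{m+n}.
k = 12 + 20 = 32

32


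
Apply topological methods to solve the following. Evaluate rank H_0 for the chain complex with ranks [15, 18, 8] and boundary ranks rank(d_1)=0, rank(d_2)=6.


rank H_k = rank(ker d_k) - rank(im d_{k+1}).
rank(ker d_0) = rank(C_0) - rank(d_0) = 15 - 0 = 15.
rank(im d_{0+1}) = 0.
rank H_0 = 15 - 0 = 15

15


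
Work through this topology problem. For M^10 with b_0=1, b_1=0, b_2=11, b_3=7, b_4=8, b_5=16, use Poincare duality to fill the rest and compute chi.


By Poincare duality b_k = b_{10-k}, so full Betti numbers: b_0=1, b_1=0, b_2=11, b_3=7, b_4=8, b_5=16, b_6=8, b_7=7, b_8=11, b_9=0, b_10=1.
chi = sum (-1)^k b_k = 10

10


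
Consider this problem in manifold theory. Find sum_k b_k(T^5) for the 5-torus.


b_k(T^5) = C(5,k), so the sum over k is sum_k C(5,k) = 2^5.
Total = 2^5 = 32

32


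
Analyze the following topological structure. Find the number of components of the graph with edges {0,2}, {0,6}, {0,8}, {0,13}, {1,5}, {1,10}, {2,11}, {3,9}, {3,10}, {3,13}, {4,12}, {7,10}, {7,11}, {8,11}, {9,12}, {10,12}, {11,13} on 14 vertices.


Run DFS/union-find over 14 vertices.
V = 14, E = 17.
Number of components = 1

1


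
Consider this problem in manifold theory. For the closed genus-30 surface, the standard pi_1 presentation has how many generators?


Standard presentation: pi_1(Sigma_g) = <a_1,b_1,...,a_g,b_g | [a_1,b_1]...[a_g,b_g] = 1>.
Number of generators = 2g = 2*30 = 60

60


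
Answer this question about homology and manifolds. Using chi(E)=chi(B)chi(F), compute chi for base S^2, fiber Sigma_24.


chi(S^2) = 2 (n even), chi(Sigma_24) = 2 - 2*24 = -46.
chi(E) = 2 * (-46) = -92

-92


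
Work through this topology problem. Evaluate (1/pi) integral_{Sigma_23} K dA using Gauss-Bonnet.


Gauss-Bonnet: integral K dA = 2*pi*chi(M).
chi(Sigma_23) = 2 - 2*23 = -44.
(integral K dA)/pi = 2*chi = 2*(-44) = -88

-88


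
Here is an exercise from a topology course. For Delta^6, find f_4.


Delta^6 has 6+1 vertices. A 4-face is a choice of 4+1 vertices.
f_4 = C(6+1, 4+1) = C(7,5) = 21

21


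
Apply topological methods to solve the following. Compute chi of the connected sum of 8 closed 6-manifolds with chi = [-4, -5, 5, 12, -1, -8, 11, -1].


For n-manifolds: chi(A#B) = chi(A) + chi(B) - chi(S^6).
chi(S^6) = 1 + (-1)^6 = 2.
chi(#) = (sum chi_i) - (8-1)*chi(S^6) = 9 - 7*2 = -5

-5
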